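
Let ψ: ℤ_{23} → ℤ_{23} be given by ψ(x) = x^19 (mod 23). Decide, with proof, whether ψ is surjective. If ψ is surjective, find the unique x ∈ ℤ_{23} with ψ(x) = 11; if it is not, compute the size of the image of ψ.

Since 23 is prime, the nonzero elements of ℤ_{23} form a cyclic group of order 22.
As gcd(19, 22) = 1, raising to the 19th power is a bijection on this group: if a^19 ≡ b^19 then (ab^{−1})^19 = 1, and the only element of order dividing gcd(19, 22) = 1 is 1, so a = b.
With ψ(0) = 0 this makes ψ injective on all of ℤ_{23}, hence bijective (finite equal-size domain and codomain). In particular ψ is surjective.
Since ψ is surjective, we find the preimage of 11. The inverse of x ↦ x^19 on (ℤ_{23})^× is x ↦ x^7, because 19·7 = 133 = 6·22 + 1 ≡ 1 (mod 22) and x^{22} = 1 for x ≠ 0 (Fermat). So ψ⁻¹(11) = 11^7 mod 23.
Repeated squaring mod 23: 11^1 ≡ 11, 11^2 ≡ 11² = 121 ≡ 6, 11^4 ≡ 6² = 36 ≡ 13. Since 7 = 4 + 2 + 1, 11^7 ≡ 13·6·11: 13·6 = 78 ≡ 9, then 9·11 = 99 ≡ 7. So 11^7 ≡ 7 (mod 23).
Hence ψ⁻¹(11) = 7.

7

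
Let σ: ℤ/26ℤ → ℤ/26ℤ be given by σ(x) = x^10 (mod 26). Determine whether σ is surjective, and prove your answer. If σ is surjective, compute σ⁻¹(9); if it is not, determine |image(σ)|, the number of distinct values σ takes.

σ(12): Repeated squaring mod 26: 12^1 ≡ 12, 12^2 ≡ 12² = 144 ≡ 14, 12^4 ≡ 14² = 196 ≡ 14, 12^8 ≡ 14² = 196 ≡ 14. Since 10 = 8 + 2, 12^10 ≡ 14·14: 14·14 = 196 ≡ 14. So 12^10 ≡ 14 (mod 26).
σ(14): Repeated squaring mod 26: 14^1 ≡ 14, 14^2 ≡ 14² = 196 ≡ 14, 14^4 ≡ 14² = 196 ≡ 14, 14^8 ≡ 14² = 196 ≡ 14. Since 10 = 8 + 2, 14^10 ≡ 14·14: 14·14 = 196 ≡ 14. So 14^10 ≡ 14 (mod 26).
So σ(12) = σ(14) = 14 while 12 ≠ 14, thus σ is not injective.
A non-injective map from the 26-element set ℤ/26ℤ to itself takes at most 25 distinct values, so it cannot be surjective. Hence σ is not surjective.
Since σ is not surjective, we determine |image(σ)|. Computing x^10 mod 26 for each x (by repeated squaring, reducing mod 26 at every step), the values σ(0), σ(1), …, σ(25) are: 0, 1, 10, 3, 22, 25, 4, 17, 12, 9, 16, 23, 14, 13, 14, 23, 16, 9, 12, 17, 4, 25, 22, 3, 10, 1.
The distinct values are {0, 1, 3, 4, 9, 10, 12, 13, 14, 16, 17, 22, 23, 25}; there are 14 of them.

14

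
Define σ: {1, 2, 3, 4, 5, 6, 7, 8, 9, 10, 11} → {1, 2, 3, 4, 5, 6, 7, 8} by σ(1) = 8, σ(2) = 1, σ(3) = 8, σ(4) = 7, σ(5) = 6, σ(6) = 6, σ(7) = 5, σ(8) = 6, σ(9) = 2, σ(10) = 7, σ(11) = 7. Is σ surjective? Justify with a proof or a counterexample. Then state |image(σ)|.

6

No element maps to 3, so σ is not surjective.
The image of σ is {1, 2, 5, 6, 7, 8}, which has 6 elements.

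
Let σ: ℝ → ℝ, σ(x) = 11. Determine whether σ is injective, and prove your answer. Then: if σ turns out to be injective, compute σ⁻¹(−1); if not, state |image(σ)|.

1

σ(0) = 11 = σ(1) with 0 ≠ 1, so σ is not injective.
Since σ is not injective, we state |image(σ)|: the image of σ is {11}, which has 1 element.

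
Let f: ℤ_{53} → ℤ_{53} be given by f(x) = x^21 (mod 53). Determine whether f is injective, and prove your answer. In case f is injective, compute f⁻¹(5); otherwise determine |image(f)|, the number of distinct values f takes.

51

Since 53 is prime, the nonzero elements of ℤ_{53} form a cyclic group of order 52.
As gcd(21, 52) = 1, raising to the 21st power is a bijection on this group: if s^21 ≡ t^21 then (st^{−1})^21 = 1, and the only element of order dividing gcd(21, 52) = 1 is 1, so s = t.
With f(0) = 0 this makes f injective on all of ℤ_{53}, hence bijective (finite equal-size domain and codomain). In particular f is injective.
Since f is injective, we find the preimage of 5. The inverse of x ↦ x^21 on (ℤ_{53})^× is x ↦ x^5, because 21·5 = 105 = 2·52 + 1 ≡ 1 (mod 52) and x^{52} = 1 for x ≠ 0 (Fermat). So f⁻¹(5) = 5^5 mod 53.
Repeated squaring mod 53: 5^1 ≡ 5, 5^2 ≡ 5² = 25, 5^4 ≡ 25² = 625 ≡ 42. Since 5 = 4 + 1, 5^5 ≡ 42·5: 42·5 = 210 ≡ 51. So 5^5 ≡ 51 (mod 53).
Hence f⁻¹(5) = 51.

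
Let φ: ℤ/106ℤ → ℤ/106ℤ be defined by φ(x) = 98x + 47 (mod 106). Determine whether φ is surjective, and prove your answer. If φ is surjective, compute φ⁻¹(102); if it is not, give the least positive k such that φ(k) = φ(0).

53

By definition, surjectivity means every element of the codomain has a preimage under φ.
Since gcd(98, 106) = 2, we have 98x ≡ 0 (mod 2) for all x, so φ(x) ≡ 1 (mod 2).
But 0 ≢ 1 (mod 2), so 0 ∈ ℤ/106ℤ has no preimage. So φ is not surjective.
Since φ is not surjective, we find the least positive k with φ(k) = φ(0): this means 98k ≡ 0 (mod 106), i.e. 106 ∣ 98k. Since gcd(98, 106) = 2, dividing through by 2 this holds exactly when 53 ∣ 49k, and as gcd(49, 53) = 1, exactly when 53 ∣ k.
The smallest positive such k is 53.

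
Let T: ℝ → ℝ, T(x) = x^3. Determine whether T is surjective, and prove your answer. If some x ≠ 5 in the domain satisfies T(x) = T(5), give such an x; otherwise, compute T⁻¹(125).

For any y ∈ ℝ, x = y^{1/3} ∈ ℝ gives T(x) = y, so T is surjective.
Since x ↦ x^3 is strictly increasing on ℝ, it is injective there, so no x ≠ 5 in the domain has T(x) = T(5). We therefore compute T⁻¹(125) = 125^{1/3} = 5 (indeed 5^3 = 125).

5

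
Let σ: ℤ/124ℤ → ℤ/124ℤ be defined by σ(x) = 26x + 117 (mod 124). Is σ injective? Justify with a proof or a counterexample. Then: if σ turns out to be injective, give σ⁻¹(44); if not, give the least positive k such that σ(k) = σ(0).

We have gcd(26, 124) = 2 > 1. Taking u = 0 and v = 62: σ(0) = 117 and σ(62) = 26·62 + 117 = 1729 ≡ 117 (mod 124).
So σ(0) = σ(62) while 0 ≠ 62, therefore σ is not injective.
Since σ is not injective, we find the least positive k with σ(k) = σ(0): this means 26k ≡ 0 (mod 124), i.e. 124 ∣ 26k. Since gcd(26, 124) = 2, dividing through by 2 this holds exactly when 62 ∣ 13k, and as gcd(13, 62) = 1, exactly when 62 ∣ k.
The smallest positive such k is 62.

62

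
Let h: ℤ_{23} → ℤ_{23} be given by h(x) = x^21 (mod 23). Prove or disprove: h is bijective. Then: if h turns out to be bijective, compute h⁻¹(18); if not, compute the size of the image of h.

Since 23 is prime, the nonzero elements of ℤ_{23} form a cyclic group of order 22.
As gcd(21, 22) = 1, raising to the 21st power is a bijection on this group: if a^21 ≡ b^21 then (ab^{−1})^21 = 1, and the only element of order dividing gcd(21, 22) = 1 is 1, so a = b.
With h(0) = 0 this makes h injective on all of ℤ_{23}, hence bijective (finite equal-size domain and codomain). In particular h is bijective.
Since h is bijective, we find the preimage of 18. The inverse of x ↦ x^21 on (ℤ_{23})^× is x ↦ x^21, because 21·21 = 441 = 20·22 + 1 ≡ 1 (mod 22) and x^{22} = 1 for x ≠ 0 (Fermat). So h⁻¹(18) = 18^21 mod 23.
Repeated squaring mod 23: 18^1 ≡ 18, 18^2 ≡ 18² = 324 ≡ 2, 18^4 ≡ 2² = 4, 18^8 ≡ 4² = 16, 18^16 ≡ 16² = 256 ≡ 3. Since 21 = 16 + 4 + 1, 18^21 ≡ 3·4·18: 3·4 = 12, then 12·18 = 216 ≡ 9. So 18^21 ≡ 9 (mod 23).
Hence h⁻¹(18) = 9.

9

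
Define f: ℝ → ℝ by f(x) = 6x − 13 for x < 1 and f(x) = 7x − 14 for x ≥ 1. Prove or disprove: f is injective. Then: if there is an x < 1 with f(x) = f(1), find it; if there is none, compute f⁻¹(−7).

Both pieces are strictly increasing (slopes 6 and 7), so each is injective on its own interval.
The left piece maps (−∞, 1) onto (−∞, −7); the right piece maps [1, ∞) onto [−7, ∞).
These images are disjoint, so no value is attained by both pieces. So f is injective.
Because the two images are disjoint, no x < 1 has f(x) = f(1), so we compute f⁻¹(−7): −7 lies in [−7, ∞), so solve 7x − 14 = −7: x = (−7 + 14)/7 = 1.

1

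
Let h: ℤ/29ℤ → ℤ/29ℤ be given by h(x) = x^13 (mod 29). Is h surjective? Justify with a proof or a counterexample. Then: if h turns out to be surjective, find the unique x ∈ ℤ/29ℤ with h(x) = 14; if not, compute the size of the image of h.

Since 29 is prime, the nonzero elements of ℤ/29ℤ form a cyclic group of order 28.
As gcd(13, 28) = 1, raising to the 13th power is a bijection on this group: if a^13 ≡ b^13 then (ab^{−1})^13 = 1, and the only element of order dividing gcd(13, 28) = 1 is 1, so a = b.
With h(0) = 0 this makes h injective on all of ℤ/29ℤ, hence bijective (finite equal-size domain and codomain). In particular h is surjective.
Since h is surjective, we find the preimage of 14. The inverse of x ↦ x^13 on (ℤ/29ℤ)^× is x ↦ x^13, because 13·13 = 169 = 6·28 + 1 ≡ 1 (mod 28) and x^{28} = 1 for x ≠ 0 (Fermat). So h⁻¹(14) = 14^13 mod 29.
Repeated squaring mod 29: 14^1 ≡ 14, 14^2 ≡ 14² = 196 ≡ 22, 14^4 ≡ 22² = 484 ≡ 20, 14^8 ≡ 20² = 400 ≡ 23. Since 13 = 8 + 4 + 1, 14^13 ≡ 23·20·14: 23·20 = 460 ≡ 25, then 25·14 = 350 ≡ 2. So 14^13 ≡ 2 (mod 29).
Hence h⁻¹(14) = 2.

2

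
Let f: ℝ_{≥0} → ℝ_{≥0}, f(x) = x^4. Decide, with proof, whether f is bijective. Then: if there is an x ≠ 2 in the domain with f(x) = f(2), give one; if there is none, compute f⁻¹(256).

4

On ℝ_{≥0}, x ↦ x^4 is strictly increasing (injective) and for any y ∈ ℝ_{≥0} the 4th root y^{1/4} lies in ℝ_{≥0} (surjective). So f is bijective.
Since x ↦ x^4 is strictly increasing on ℝ_{≥0}, it is injective there, so no x ≠ 2 in the domain has f(x) = f(2). We therefore compute f⁻¹(256) = 256^{1/4} = 4 (indeed 4^4 = 256).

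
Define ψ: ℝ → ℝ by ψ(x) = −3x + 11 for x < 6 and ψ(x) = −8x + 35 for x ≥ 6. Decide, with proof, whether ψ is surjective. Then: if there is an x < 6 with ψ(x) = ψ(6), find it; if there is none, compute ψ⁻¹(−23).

Both pieces are strictly decreasing (slopes −3 and −8), so each is injective on its own interval.
The left piece maps (−∞, 6) onto (−7, ∞); the right piece maps [6, ∞) onto (−∞, −13].
The union (−7, ∞) ∪ (−∞, −13] omits the interval between −7 and −13; in particular −7 has no preimage. So ψ is not surjective.
Because the two images are disjoint, no x < 6 has ψ(x) = ψ(6), so we compute ψ⁻¹(−23): −23 lies in (−∞, −13], so solve −8x + 35 = −23: x = (−23 − 35)/(−8) = 29/4.

29/4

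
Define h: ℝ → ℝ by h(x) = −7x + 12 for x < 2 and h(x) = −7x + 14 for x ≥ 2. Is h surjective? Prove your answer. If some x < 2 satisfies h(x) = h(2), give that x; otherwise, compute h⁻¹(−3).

Both pieces are strictly decreasing (slopes −7 and −7), so each is injective on its own interval.
The left piece maps (−∞, 2) onto (−2, ∞); the right piece maps [2, ∞) onto (−∞, 0].
The union (−2, ∞) ∪ (−∞, 0] covers ℝ, so h is surjective.
For the follow-up: the images overlap, so an x < 2 with h(x) = h(2) exists. h(2) = 0; solving −7x + 12 = 0 for x < 2 gives x = (0 − 12)/(−7) = 12/7.

12/7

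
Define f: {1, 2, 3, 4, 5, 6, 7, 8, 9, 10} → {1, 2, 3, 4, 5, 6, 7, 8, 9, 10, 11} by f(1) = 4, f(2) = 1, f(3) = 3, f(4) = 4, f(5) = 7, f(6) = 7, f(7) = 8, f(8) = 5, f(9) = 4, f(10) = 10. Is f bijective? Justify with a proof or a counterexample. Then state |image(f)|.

f(1) = 4 = f(4) with 1 ≠ 4, so f is not injective, hence not bijective.
The image of f is {1, 3, 4, 5, 7, 8, 10}, which has 7 elements.

7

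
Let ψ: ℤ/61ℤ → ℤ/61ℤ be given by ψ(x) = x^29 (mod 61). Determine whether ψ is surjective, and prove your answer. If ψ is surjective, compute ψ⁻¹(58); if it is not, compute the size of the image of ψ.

20

Since 61 is prime, the nonzero elements of ℤ/61ℤ form a cyclic group of order 60.
As gcd(29, 60) = 1, raising to the 29th power is a bijection on this group: if x_1^29 ≡ x_2^29 then (x_1x_2^{−1})^29 = 1, and the only element of order dividing gcd(29, 60) = 1 is 1, so x_1 = x_2.
With ψ(0) = 0 this makes ψ injective on all of ℤ/61ℤ, hence bijective (finite equal-size domain and codomain). In particular ψ is surjective.
Since ψ is surjective, we find the preimage of 58. The inverse of x ↦ x^29 on (ℤ/61ℤ)^× is x ↦ x^29, because 29·29 = 841 = 14·60 + 1 ≡ 1 (mod 60) and x^{60} = 1 for x ≠ 0 (Fermat). So ψ⁻¹(58) = 58^29 mod 61.
Repeated squaring mod 61: 58^1 ≡ 58, 58^2 ≡ 58² = 3364 ≡ 9, 58^4 ≡ 9² = 81 ≡ 20, 58^8 ≡ 20² = 400 ≡ 34, 58^16 ≡ 34² = 1156 ≡ 58. Since 29 = 16 + 8 + 4 + 1, 58^29 ≡ 58·34·20·58: 58·34 = 1972 ≡ 20, then 20·20 = 400 ≡ 34, then 34·58 = 1972 ≡ 20. So 58^29 ≡ 20 (mod 61).
Hence ψ⁻¹(58) = 20.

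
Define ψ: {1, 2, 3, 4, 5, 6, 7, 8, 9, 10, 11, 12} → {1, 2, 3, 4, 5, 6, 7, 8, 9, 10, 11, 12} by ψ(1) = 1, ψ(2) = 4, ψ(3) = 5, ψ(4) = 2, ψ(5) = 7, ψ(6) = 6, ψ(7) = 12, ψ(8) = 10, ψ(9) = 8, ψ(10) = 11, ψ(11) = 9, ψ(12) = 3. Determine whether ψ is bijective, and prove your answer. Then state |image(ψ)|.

The values 1, 4, 5, 2, 7, 6, 12, 10, 8, 11, 9, 3 are a permutation of {1, 2, 3, 4, 5, 6, 7, 8, 9, 10, 11, 12}: each element appears exactly once.
So ψ is injective and surjective, hence bijective.
The image of ψ is {1, 2, 3, 4, 5, 6, 7, 8, 9, 10, 11, 12}, which has 12 elements.

12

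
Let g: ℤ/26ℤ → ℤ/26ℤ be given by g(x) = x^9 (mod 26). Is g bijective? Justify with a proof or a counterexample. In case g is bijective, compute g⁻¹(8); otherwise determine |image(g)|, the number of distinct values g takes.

g(1) = 1^9 = 1.
g(3): Repeated squaring mod 26: 3^1 ≡ 3, 3^2 ≡ 3² = 9, 3^4 ≡ 9² = 81 ≡ 3, 3^8 ≡ 3² = 9. Since 9 = 8 + 1, 3^9 ≡ 9·3: 9·3 = 27 ≡ 1. So 3^9 ≡ 1 (mod 26).
So g(1) = g(3) = 1 while 1 ≠ 3, thus g is not injective, hence not bijective.
Since g is not bijective, we determine |image(g)|. Computing x^9 mod 26 for each x (by repeated squaring, reducing mod 26 at every step), the values g(0), g(1), …, g(25) are: 0, 1, 18, 1, 12, 5, 18, 21, 8, 1, 12, 21, 12, 13, 14, 5, 14, 25, 18, 5, 8, 21, 14, 25, 8, 25.
The distinct values are {0, 1, 5, 8, 12, 13, 14, 18, 21, 25}; there are 10 of them.

10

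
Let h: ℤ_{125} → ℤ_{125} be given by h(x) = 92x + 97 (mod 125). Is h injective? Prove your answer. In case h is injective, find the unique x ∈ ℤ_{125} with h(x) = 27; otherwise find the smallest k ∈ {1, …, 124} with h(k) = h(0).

If h(a) = h(b), then 92a ≡ 92b (mod 125). Because gcd(92, 125) = 1, we may cancel 92 to get a ≡ b (mod 125).
Thus h is injective.
We now compute 92⁻¹ mod 125 explicitly. Euclid's algorithm: 125 = 1·92 + 33, 92 = 2·33 + 26, 33 = 1·26 + 7, 26 = 3·7 + 5, 7 = 1·5 + 2, 5 = 2·2 + 1; back-substituting gives 1 = 53·92 − 39·125, so 92⁻¹ ≡ 53 (mod 125).
Since h is injective, we compute h⁻¹(27): solve 92x + 97 ≡ 27 (mod 125), i.e. 92x ≡ 55 (mod 125).
Multiplying by 92⁻¹ = 53 gives x ≡ 53·55 = 2915 = 23·125 + 40 ≡ 40 (mod 125).
Check: h(40) = 92·40 + 97 = 3777 = 30·125 + 27 ≡ 27 (mod 125).

40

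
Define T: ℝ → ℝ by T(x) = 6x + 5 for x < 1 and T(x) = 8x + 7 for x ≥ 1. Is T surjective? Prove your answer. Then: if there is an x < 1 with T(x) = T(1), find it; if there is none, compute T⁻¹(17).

5/4

Both pieces are strictly increasing (slopes 6 and 8), so each is injective on its own interval.
The left piece maps (−∞, 1) onto (−∞, 11); the right piece maps [1, ∞) onto [15, ∞).
The union (−∞, 11) ∪ [15, ∞) omits the interval between 11 and 15; in particular 11 has no preimage. So T is not surjective.
Because the two images are disjoint, no x < 1 has T(x) = T(1), so we compute T⁻¹(17): 17 lies in [15, ∞), so solve 8x + 7 = 17: x = (17 − 7)/8 = 5/4.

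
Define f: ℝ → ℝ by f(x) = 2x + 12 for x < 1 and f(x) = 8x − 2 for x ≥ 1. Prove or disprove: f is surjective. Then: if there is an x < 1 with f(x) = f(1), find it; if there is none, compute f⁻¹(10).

Both pieces are strictly increasing (slopes 2 and 8), so each is injective on its own interval.
The left piece maps (−∞, 1) onto (−∞, 14); the right piece maps [1, ∞) onto [6, ∞).
The union (−∞, 14) ∪ [6, ∞) covers ℝ, so f is surjective.
For the follow-up: the images overlap, so an x < 1 with f(x) = f(1) exists. f(1) = 6; solving 2x + 12 = 6 for x < 1 gives x = (6 − 12)/2 = −3.

-3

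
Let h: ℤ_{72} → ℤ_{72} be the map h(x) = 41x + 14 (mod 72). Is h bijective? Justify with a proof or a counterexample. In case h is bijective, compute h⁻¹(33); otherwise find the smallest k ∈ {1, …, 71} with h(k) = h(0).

Recall: h is injective when h(a) = h(b) forces a = b.
Suppose h(a) = h(b) in ℤ_{72}. Then 41a + 14 ≡ 41b + 14 (mod 72), therefore 41(a − b) ≡ 0 (mod 72).
Since gcd(41, 72) = 1, 41 is invertible modulo 72, so a − b ≡ 0 (mod 72), i.e. a = b.
We now compute 41⁻¹ mod 72 explicitly. Euclid's algorithm: 72 = 1·41 + 31, 41 = 1·31 + 10, 31 = 3·10 + 1; back-substituting gives 1 = 65·41 − 37·72, so 41⁻¹ ≡ 65 (mod 72).
Then y ↦ 65(y − 14) is a two-sided inverse to h, so every y ∈ ℤ_{72} has a preimage.
Thus h is bijective.
Since h is bijective, we find h⁻¹(33): we need 41x ≡ 33 − 14 ≡ 19 (mod 72). Using 41⁻¹ = 65: x ≡ 65·19 = 1235 = 17·72 + 11, so x = 11.
Check: h(11) = 41·11 + 14 = 465 = 6·72 + 33 ≡ 33 (mod 72).

11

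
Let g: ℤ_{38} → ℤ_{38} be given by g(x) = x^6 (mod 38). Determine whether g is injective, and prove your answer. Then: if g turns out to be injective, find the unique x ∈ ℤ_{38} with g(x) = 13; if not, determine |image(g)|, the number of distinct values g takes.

8

g(3): Repeated squaring mod 38: 3^1 ≡ 3, 3^2 ≡ 3² = 9, 3^4 ≡ 9² = 81 ≡ 5. Since 6 = 4 + 2, 3^6 ≡ 5·9: 5·9 = 45 ≡ 7. So 3^6 ≡ 7 (mod 38).
g(5): Repeated squaring mod 38: 5^1 ≡ 5, 5^2 ≡ 5² = 25, 5^4 ≡ 25² = 625 ≡ 17. Since 6 = 4 + 2, 5^6 ≡ 17·25: 17·25 = 425 ≡ 7. So 5^6 ≡ 7 (mod 38).
So g(3) = g(5) = 7 while 3 ≠ 5, hence g is not injective.
Since g is not injective, we determine |image(g)|. Computing x^6 mod 38 for each x (by repeated squaring, reducing mod 38 at every step), the values g(0), g(1), …, g(37) are: 0, 1, 26, 7, 30, 7, 30, 1, 20, 11, 30, 1, 20, 11, 26, 11, 26, 7, 20, 19, 20, 7, 26, 11, 26, 11, 20, 1, 30, 11, 20, 1, 30, 7, 30, 7, 26, 1.
The distinct values are {0, 1, 7, 11, 19, 20, 26, 30}; there are 8 of them.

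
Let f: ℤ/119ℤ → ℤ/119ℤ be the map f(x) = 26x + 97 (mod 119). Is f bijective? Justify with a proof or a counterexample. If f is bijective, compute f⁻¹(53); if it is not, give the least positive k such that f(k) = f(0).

99

Recall: f is injective when f(s) = f(t) forces s = t.
If f(s) = f(t), then 26s ≡ 26t (mod 119). Because gcd(26, 119) = 1, we may cancel 26 to get s ≡ t (mod 119).
We now compute 26⁻¹ mod 119 explicitly. Euclid's algorithm: 119 = 4·26 + 15, 26 = 1·15 + 11, 15 = 1·11 + 4, 11 = 2·4 + 3, 4 = 1·3 + 1; back-substituting gives 1 = 87·26 − 19·119, so 26⁻¹ ≡ 87 (mod 119).
For any y ∈ ℤ/119ℤ, x = 87(y − 97) mod 119 satisfies f(x) = 26·87(y − 97) + 97 ≡ y (since 26·87 ≡ 1 mod 119). So every y has a preimage.
Hence f is bijective.
Since f is bijective, we compute f⁻¹(53): solve 26x + 97 ≡ 53 (mod 119), i.e. 26x ≡ 75 (mod 119).
Multiplying by 26⁻¹ = 87 gives x ≡ 87·75 = 6525 = 54·119 + 99 ≡ 99 (mod 119).
Check: f(99) = 26·99 + 97 = 2671 = 22·119 + 53 ≡ 53 (mod 119).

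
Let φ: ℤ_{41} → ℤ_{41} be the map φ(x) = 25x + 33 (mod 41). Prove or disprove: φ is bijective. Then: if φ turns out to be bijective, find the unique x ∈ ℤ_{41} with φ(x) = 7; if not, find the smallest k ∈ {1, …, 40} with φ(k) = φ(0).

If φ(x_1) = φ(x_2), then 25x_1 ≡ 25x_2 (mod 41). Because gcd(25, 41) = 1, we may cancel 25 to get x_1 ≡ x_2 (mod 41).
We now compute 25⁻¹ mod 41 explicitly. Euclid's algorithm: 41 = 1·25 + 16, 25 = 1·16 + 9, 16 = 1·9 + 7, 9 = 1·7 + 2, 7 = 3·2 + 1; back-substituting gives 1 = 23·25 − 14·41, so 25⁻¹ ≡ 23 (mod 41).
For any y ∈ ℤ_{41}, x = 23(y − 33) mod 41 satisfies φ(x) = 25·23(y − 33) + 33 ≡ y (since 25·23 ≡ 1 mod 41). So every y has a preimage.
So φ is bijective.
Since φ is bijective, we compute φ⁻¹(7): solve 25x + 33 ≡ 7 (mod 41), i.e. 25x ≡ 15 (mod 41).
Multiplying by 25⁻¹ = 23 gives x ≡ 23·15 = 345 = 8·41 + 17 ≡ 17 (mod 41).
Check: φ(17) = 25·17 + 33 = 458 = 11·41 + 7 ≡ 7 (mod 41).

17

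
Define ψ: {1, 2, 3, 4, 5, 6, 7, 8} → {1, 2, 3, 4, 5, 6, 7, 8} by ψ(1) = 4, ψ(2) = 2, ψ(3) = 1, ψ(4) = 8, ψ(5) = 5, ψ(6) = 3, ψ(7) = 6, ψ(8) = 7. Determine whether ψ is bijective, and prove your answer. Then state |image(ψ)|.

8

The values 4, 2, 1, 8, 5, 3, 6, 7 are a permutation of {1, 2, 3, 4, 5, 6, 7, 8}: each element appears exactly once.
So ψ is injective and surjective, hence bijective.
The image of ψ is {1, 2, 3, 4, 5, 6, 7, 8}, which has 8 elements.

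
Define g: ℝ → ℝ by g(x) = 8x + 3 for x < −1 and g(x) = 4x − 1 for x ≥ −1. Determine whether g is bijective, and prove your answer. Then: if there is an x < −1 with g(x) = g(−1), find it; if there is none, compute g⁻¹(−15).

-9/4

Both pieces are strictly increasing (slopes 8 and 4), so each is injective on its own interval.
The left piece maps (−∞, −1) onto (−∞, −5); the right piece maps [−1, ∞) onto [−5, ∞).
Since −5 = −5, the images partition ℝ: g is injective and surjective, hence bijective.
Because the two images are disjoint, no x < −1 has g(x) = g(−1), so we compute g⁻¹(−15): −15 lies in (−∞, −5), so solve 8x + 3 = −15: x = (−15 − 3)/8 = −9/4.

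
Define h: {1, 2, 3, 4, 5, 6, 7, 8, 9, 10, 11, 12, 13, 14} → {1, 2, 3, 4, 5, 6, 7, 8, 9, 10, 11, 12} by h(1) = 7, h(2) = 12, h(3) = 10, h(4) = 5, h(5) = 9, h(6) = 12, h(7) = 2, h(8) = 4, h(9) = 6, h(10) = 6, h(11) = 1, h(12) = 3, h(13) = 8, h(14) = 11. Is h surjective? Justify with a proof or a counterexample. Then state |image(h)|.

12

Every element of the codomain has a preimage: 1 = h(11), 2 = h(7), 3 = h(12), 4 = h(8), 5 = h(4), 6 = h(9), 7 = h(1), 8 = h(13), 9 = h(5), 10 = h(3), 11 = h(14), 12 = h(2).
Thus h is surjective.
The image of h is {1, 2, 3, 4, 5, 6, 7, 8, 9, 10, 11, 12}, which has 12 elements.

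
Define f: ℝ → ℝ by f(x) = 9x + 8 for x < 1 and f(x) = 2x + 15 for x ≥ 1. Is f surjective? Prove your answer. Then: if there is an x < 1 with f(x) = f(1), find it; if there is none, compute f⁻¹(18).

Both pieces are strictly increasing (slopes 9 and 2), so each is injective on its own interval.
The left piece maps (−∞, 1) onto (−∞, 17); the right piece maps [1, ∞) onto [17, ∞).
These images together cover ℝ, so f is surjective.
Because the two images are disjoint, no x < 1 has f(x) = f(1), so we compute f⁻¹(18): 18 lies in [17, ∞), so solve 2x + 15 = 18: x = (18 − 15)/2 = 3/2.

3/2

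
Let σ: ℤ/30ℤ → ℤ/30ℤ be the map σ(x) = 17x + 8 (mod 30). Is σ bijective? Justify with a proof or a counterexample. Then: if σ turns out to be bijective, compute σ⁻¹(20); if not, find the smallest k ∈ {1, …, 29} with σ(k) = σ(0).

6

Suppose σ(u) = σ(v) in ℤ/30ℤ. Then 17u + 8 ≡ 17v + 8 (mod 30), therefore 17(u − v) ≡ 0 (mod 30).
Since gcd(17, 30) = 1, 17 is invertible modulo 30, hence u − v ≡ 0 (mod 30), i.e. u = v.
We now compute 17⁻¹ mod 30 explicitly. Euclid's algorithm: 30 = 1·17 + 13, 17 = 1·13 + 4, 13 = 3·4 + 1; back-substituting gives 1 = 23·17 − 13·30, so 17⁻¹ ≡ 23 (mod 30).
Then y ↦ 23(y − 8) is a two-sided inverse to σ, so every y ∈ ℤ/30ℤ has a preimage.
Hence σ is bijective.
Since σ is bijective, we find σ⁻¹(20): we need 17x ≡ 20 − 8 ≡ 12 (mod 30). Using 17⁻¹ = 23: x ≡ 23·12 = 276 = 9·30 + 6, so x = 6.
Check: σ(6) = 17·6 + 8 = 110 = 3·30 + 20 ≡ 20 (mod 30).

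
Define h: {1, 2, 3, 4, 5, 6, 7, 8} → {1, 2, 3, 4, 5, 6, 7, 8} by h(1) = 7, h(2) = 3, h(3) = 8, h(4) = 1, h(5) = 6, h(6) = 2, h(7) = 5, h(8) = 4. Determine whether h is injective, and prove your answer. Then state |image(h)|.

The values h(1), …, h(8) are 7, 3, 8, 1, 6, 2, 5, 4 — all distinct.
So h(a) = h(b) only when a = b, and h is injective.
The image of h is {1, 2, 3, 4, 5, 6, 7, 8}, which has 8 elements.

8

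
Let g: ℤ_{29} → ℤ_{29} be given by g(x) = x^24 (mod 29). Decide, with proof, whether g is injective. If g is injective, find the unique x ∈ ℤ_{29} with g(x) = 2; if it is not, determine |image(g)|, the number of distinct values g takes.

g(2): Repeated squaring mod 29: 2^1 ≡ 2, 2^2 ≡ 2² = 4, 2^4 ≡ 4² = 16, 2^8 ≡ 16² = 256 ≡ 24, 2^16 ≡ 24² = 576 ≡ 25. Since 24 = 16 + 8, 2^24 ≡ 25·24: 25·24 = 600 ≡ 20. So 2^24 ≡ 20 (mod 29).
g(5): Repeated squaring mod 29: 5^1 ≡ 5, 5^2 ≡ 5² = 25, 5^4 ≡ 25² = 625 ≡ 16, 5^8 ≡ 16² = 256 ≡ 24, 5^16 ≡ 24² = 576 ≡ 25. Since 24 = 16 + 8, 5^24 ≡ 25·24: 25·24 = 600 ≡ 20. So 5^24 ≡ 20 (mod 29).
So g(2) = g(5) = 20 while 2 ≠ 5, thus g is not injective.
Since g is not injective, we determine |image(g)|. Computing x^24 mod 29 for each x (by repeated squaring, reducing mod 29 at every step), the values g(0), g(1), …, g(28) are: 0, 1, 20, 24, 23, 20, 16, 24, 25, 25, 23, 7, 1, 7, 16, 16, 7, 1, 7, 23, 25, 25, 24, 16, 20, 23, 24, 20, 1.
The distinct values are {0, 1, 7, 16, 20, 23, 24, 25}; there are 8 of them.

8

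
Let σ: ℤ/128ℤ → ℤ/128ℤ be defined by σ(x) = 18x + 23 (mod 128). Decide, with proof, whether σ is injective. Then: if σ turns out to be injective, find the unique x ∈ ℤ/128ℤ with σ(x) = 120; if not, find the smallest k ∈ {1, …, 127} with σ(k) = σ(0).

64

We have gcd(18, 128) = 2 > 1. Taking s = 0 and t = 64: σ(0) = 23 and σ(64) = 18·64 + 23 = 1175 ≡ 23 (mod 128).
So σ(0) = σ(64) while 0 ≠ 64, thus σ is not injective.
Since σ is not injective, we find the least positive k with σ(k) = σ(0): this means 18k ≡ 0 (mod 128), i.e. 128 ∣ 18k. Since gcd(18, 128) = 2, dividing through by 2 this holds exactly when 64 ∣ 9k, and as gcd(9, 64) = 1, exactly when 64 ∣ k.
The smallest positive such k is 64.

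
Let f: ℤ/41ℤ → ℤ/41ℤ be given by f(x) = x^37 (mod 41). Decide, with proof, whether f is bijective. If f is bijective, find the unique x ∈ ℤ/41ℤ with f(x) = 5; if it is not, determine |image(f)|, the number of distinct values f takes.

39

Since 41 is prime, the nonzero elements of ℤ/41ℤ form a cyclic group of order 40.
As gcd(37, 40) = 1, raising to the 37th power is a bijection on this group: if u^37 ≡ v^37 then (uv^{−1})^37 = 1, and the only element of order dividing gcd(37, 40) = 1 is 1, so u = v.
With f(0) = 0 this makes f injective on all of ℤ/41ℤ, hence bijective (finite equal-size domain and codomain). In particular f is bijective.
Since f is bijective, we find the preimage of 5. The inverse of x ↦ x^37 on (ℤ/41ℤ)^× is x ↦ x^13, because 37·13 = 481 = 12·40 + 1 ≡ 1 (mod 40) and x^{40} = 1 for x ≠ 0 (Fermat). So f⁻¹(5) = 5^13 mod 41.
Repeated squaring mod 41: 5^1 ≡ 5, 5^2 ≡ 5² = 25, 5^4 ≡ 25² = 625 ≡ 10, 5^8 ≡ 10² = 100 ≡ 18. Since 13 = 8 + 4 + 1, 5^13 ≡ 18·10·5: 18·10 = 180 ≡ 16, then 16·5 = 80 ≡ 39. So 5^13 ≡ 39 (mod 41).
Hence f⁻¹(5) = 39.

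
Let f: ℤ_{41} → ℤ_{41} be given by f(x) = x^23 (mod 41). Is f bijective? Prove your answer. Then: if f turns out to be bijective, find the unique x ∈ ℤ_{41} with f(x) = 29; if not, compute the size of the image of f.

Since 41 is prime, the nonzero elements of ℤ_{41} form a cyclic group of order 40.
As gcd(23, 40) = 1, raising to the 23rd power is a bijection on this group: if s^23 ≡ t^23 then (st^{−1})^23 = 1, and the only element of order dividing gcd(23, 40) = 1 is 1, so s = t.
With f(0) = 0 this makes f injective on all of ℤ_{41}, hence bijective (finite equal-size domain and codomain). In particular f is bijective.
Since f is bijective, we find the preimage of 29. The inverse of x ↦ x^23 on (ℤ_{41})^× is x ↦ x^7, because 23·7 = 161 = 4·40 + 1 ≡ 1 (mod 40) and x^{40} = 1 for x ≠ 0 (Fermat). So f⁻¹(29) = 29^7 mod 41.
Repeated squaring mod 41: 29^1 ≡ 29, 29^2 ≡ 29² = 841 ≡ 21, 29^4 ≡ 21² = 441 ≡ 31. Since 7 = 4 + 2 + 1, 29^7 ≡ 31·21·29: 31·21 = 651 ≡ 36, then 36·29 = 1044 ≡ 19. So 29^7 ≡ 19 (mod 41).
Hence f⁻¹(29) = 19.

19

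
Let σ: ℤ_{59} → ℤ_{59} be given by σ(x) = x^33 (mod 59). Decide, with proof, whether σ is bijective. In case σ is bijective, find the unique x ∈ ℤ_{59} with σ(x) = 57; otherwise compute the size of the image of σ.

Since 59 is prime, the nonzero elements of ℤ_{59} form a cyclic group of order 58.
As gcd(33, 58) = 1, raising to the 33rd power is a bijection on this group: if u^33 ≡ v^33 then (uv^{−1})^33 = 1, and the only element of order dividing gcd(33, 58) = 1 is 1, so u = v.
With σ(0) = 0 this makes σ injective on all of ℤ_{59}, hence bijective (finite equal-size domain and codomain). In particular σ is bijective.
Since σ is bijective, we find the preimage of 57. The inverse of x ↦ x^33 on (ℤ_{59})^× is x ↦ x^51, because 33·51 = 1683 = 29·58 + 1 ≡ 1 (mod 58) and x^{58} = 1 for x ≠ 0 (Fermat). So σ⁻¹(57) = 57^51 mod 59.
Repeated squaring mod 59: 57^1 ≡ 57, 57^2 ≡ 57² = 3249 ≡ 4, 57^4 ≡ 4² = 16, 57^8 ≡ 16² = 256 ≡ 20, 57^16 ≡ 20² = 400 ≡ 46, 57^32 ≡ 46² = 2116 ≡ 51. Since 51 = 32 + 16 + 2 + 1, 57^51 ≡ 51·46·4·57: 51·46 = 2346 ≡ 45, then 45·4 = 180 ≡ 3, then 3·57 = 171 ≡ 53. So 57^51 ≡ 53 (mod 59).
Hence σ⁻¹(57) = 53.

53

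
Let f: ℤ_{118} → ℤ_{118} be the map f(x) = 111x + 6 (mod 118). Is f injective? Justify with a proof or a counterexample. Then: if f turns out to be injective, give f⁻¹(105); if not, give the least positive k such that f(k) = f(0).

87

If f(x_1) = f(x_2), then 111x_1 ≡ 111x_2 (mod 118). Because gcd(111, 118) = 1, we may cancel 111 to get x_1 ≡ x_2 (mod 118).
So f is injective.
We now compute 111⁻¹ mod 118 explicitly. Euclid's algorithm: 118 = 1·111 + 7, 111 = 15·7 + 6, 7 = 1·6 + 1; back-substituting gives 1 = 101·111 − 95·118, so 111⁻¹ ≡ 101 (mod 118).
Since f is injective, we compute f⁻¹(105): solve 111x + 6 ≡ 105 (mod 118), i.e. 111x ≡ 99 (mod 118).
Multiplying by 111⁻¹ = 101 gives x ≡ 101·99 = 9999 = 84·118 + 87 ≡ 87 (mod 118).
Check: f(87) = 111·87 + 6 = 9663 = 81·118 + 105 ≡ 105 (mod 118).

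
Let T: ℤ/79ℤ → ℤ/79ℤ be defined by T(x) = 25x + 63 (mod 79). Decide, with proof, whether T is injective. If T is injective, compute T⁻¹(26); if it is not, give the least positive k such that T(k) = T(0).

8

If T(u) = T(v), then 25u ≡ 25v (mod 79). Because gcd(25, 79) = 1, we may cancel 25 to get u ≡ v (mod 79).
Thus T is injective.
We now compute 25⁻¹ mod 79 explicitly. Euclid's algorithm: 79 = 3·25 + 4, 25 = 6·4 + 1; back-substituting gives 1 = 19·25 − 6·79, so 25⁻¹ ≡ 19 (mod 79).
Since T is injective, we find T⁻¹(26): we need 25x ≡ 26 − 63 ≡ 42 (mod 79). Using 25⁻¹ = 19: x ≡ 19·42 = 798 = 10·79 + 8, so x = 8.
Check: T(8) = 25·8 + 63 = 263 = 3·79 + 26 ≡ 26 (mod 79).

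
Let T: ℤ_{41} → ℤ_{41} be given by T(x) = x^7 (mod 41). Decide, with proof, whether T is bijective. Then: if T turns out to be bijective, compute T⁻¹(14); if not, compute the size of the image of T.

Since 41 is prime, the nonzero elements of ℤ_{41} form a cyclic group of order 40.
As gcd(7, 40) = 1, raising to the 7th power is a bijection on this group: if x_1^7 ≡ x_2^7 then (x_1x_2^{−1})^7 = 1, and the only element of order dividing gcd(7, 40) = 1 is 1, so x_1 = x_2.
With T(0) = 0 this makes T injective on all of ℤ_{41}, hence bijective (finite equal-size domain and codomain). In particular T is bijective.
Since T is bijective, we find the preimage of 14. The inverse of x ↦ x^7 on (ℤ_{41})^× is x ↦ x^23, because 7·23 = 161 = 4·40 + 1 ≡ 1 (mod 40) and x^{40} = 1 for x ≠ 0 (Fermat). So T⁻¹(14) = 14^23 mod 41.
Repeated squaring mod 41: 14^1 ≡ 14, 14^2 ≡ 14² = 196 ≡ 32, 14^4 ≡ 32² = 1024 ≡ 40, 14^8 ≡ 40² = 1600 ≡ 1, 14^16 ≡ 1² = 1. Since 23 = 16 + 4 + 2 + 1, 14^23 ≡ 1·40·32·14: 1·40 = 40, then 40·32 = 1280 ≡ 9, then 9·14 = 126 ≡ 3. So 14^23 ≡ 3 (mod 41).
Hence T⁻¹(14) = 3.

3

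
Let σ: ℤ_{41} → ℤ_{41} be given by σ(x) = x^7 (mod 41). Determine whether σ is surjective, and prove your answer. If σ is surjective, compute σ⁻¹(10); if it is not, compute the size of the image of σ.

16

Since 41 is prime, the nonzero elements of ℤ_{41} form a cyclic group of order 40.
As gcd(7, 40) = 1, raising to the 7th power is a bijection on this group: if x_1^7 ≡ x_2^7 then (x_1x_2^{−1})^7 = 1, and the only element of order dividing gcd(7, 40) = 1 is 1, so x_1 = x_2.
With σ(0) = 0 this makes σ injective on all of ℤ_{41}, hence bijective (finite equal-size domain and codomain). In particular σ is surjective.
Since σ is surjective, we find the preimage of 10. The inverse of x ↦ x^7 on (ℤ_{41})^× is x ↦ x^23, because 7·23 = 161 = 4·40 + 1 ≡ 1 (mod 40) and x^{40} = 1 for x ≠ 0 (Fermat). So σ⁻¹(10) = 10^23 mod 41.
Repeated squaring mod 41: 10^1 ≡ 10, 10^2 ≡ 10² = 100 ≡ 18, 10^4 ≡ 18² = 324 ≡ 37, 10^8 ≡ 37² = 1369 ≡ 16, 10^16 ≡ 16² = 256 ≡ 10. Since 23 = 16 + 4 + 2 + 1, 10^23 ≡ 10·37·18·10: 10·37 = 370 ≡ 1, then 1·18 = 18, then 18·10 = 180 ≡ 16. So 10^23 ≡ 16 (mod 41).
Hence σ⁻¹(10) = 16.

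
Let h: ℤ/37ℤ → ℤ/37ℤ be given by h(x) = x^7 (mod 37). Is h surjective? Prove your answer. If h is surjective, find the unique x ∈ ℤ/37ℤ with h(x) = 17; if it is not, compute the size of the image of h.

Since 37 is prime, the nonzero elements of ℤ/37ℤ form a cyclic group of order 36.
As gcd(7, 36) = 1, raising to the 7th power is a bijection on this group: if s^7 ≡ t^7 then (st^{−1})^7 = 1, and the only element of order dividing gcd(7, 36) = 1 is 1, so s = t.
With h(0) = 0 this makes h injective on all of ℤ/37ℤ, hence bijective (finite equal-size domain and codomain). In particular h is surjective.
Since h is surjective, we find the preimage of 17. The inverse of x ↦ x^7 on (ℤ/37ℤ)^× is x ↦ x^31, because 7·31 = 217 = 6·36 + 1 ≡ 1 (mod 36) and x^{36} = 1 for x ≠ 0 (Fermat). So h⁻¹(17) = 17^31 mod 37.
Repeated squaring mod 37: 17^1 ≡ 17, 17^2 ≡ 17² = 289 ≡ 30, 17^4 ≡ 30² = 900 ≡ 12, 17^8 ≡ 12² = 144 ≡ 33, 17^16 ≡ 33² = 1089 ≡ 16. Since 31 = 16 + 8 + 4 + 2 + 1, 17^31 ≡ 16·33·12·30·17: 16·33 = 528 ≡ 10, then 10·12 = 120 ≡ 9, then 9·30 = 270 ≡ 11, then 11·17 = 187 ≡ 2. So 17^31 ≡ 2 (mod 37).
Hence h⁻¹(17) = 2.

2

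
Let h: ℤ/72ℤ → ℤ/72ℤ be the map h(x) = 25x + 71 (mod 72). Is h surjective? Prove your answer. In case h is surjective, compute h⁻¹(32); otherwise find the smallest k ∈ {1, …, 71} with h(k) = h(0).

Since gcd(25, 72) = 1, 25 is invertible modulo 72. Euclid's algorithm: 72 = 2·25 + 22, 25 = 1·22 + 3, 22 = 7·3 + 1; back-substituting gives 1 = 49·25 − 17·72, so 25⁻¹ ≡ 49 (mod 72).
For any y ∈ ℤ/72ℤ, x = 49(y − 71) mod 72 satisfies h(x) = 25·49(y − 71) + 71 ≡ y (since 25·49 ≡ 1 mod 72). So every y has a preimage.
Therefore h is surjective.
Since h is surjective, we compute h⁻¹(32): solve 25x + 71 ≡ 32 (mod 72), i.e. 25x ≡ 33 (mod 72).
Multiplying by 25⁻¹ = 49 gives x ≡ 49·33 = 1617 = 22·72 + 33 ≡ 33 (mod 72).
Check: h(33) = 25·33 + 71 = 896 = 12·72 + 32 ≡ 32 (mod 72).

33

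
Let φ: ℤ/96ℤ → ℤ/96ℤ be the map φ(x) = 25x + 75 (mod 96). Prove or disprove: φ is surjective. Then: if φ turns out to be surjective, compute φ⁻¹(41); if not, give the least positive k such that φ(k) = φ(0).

14

Since gcd(25, 96) = 1, 25 is invertible modulo 96. Euclid's algorithm: 96 = 3·25 + 21, 25 = 1·21 + 4, 21 = 5·4 + 1; back-substituting gives 1 = 73·25 − 19·96, so 25⁻¹ ≡ 73 (mod 96).
Then y ↦ 73(y − 75) is a two-sided inverse to φ, so every y ∈ ℤ/96ℤ has a preimage.
So φ is surjective.
Since φ is surjective, we find φ⁻¹(41): we need 25x ≡ 41 − 75 ≡ 62 (mod 96). Using 25⁻¹ = 73: x ≡ 73·62 = 4526 = 47·96 + 14, so x = 14.
Check: φ(14) = 25·14 + 75 = 425 = 4·96 + 41 ≡ 41 (mod 96).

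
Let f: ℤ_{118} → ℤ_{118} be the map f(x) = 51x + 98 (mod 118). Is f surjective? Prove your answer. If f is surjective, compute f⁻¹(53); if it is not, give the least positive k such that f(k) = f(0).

13

Recall: surjectivity means every element of the codomain has a preimage under f.
Since gcd(51, 118) = 1, 51 is invertible modulo 118. Euclid's algorithm: 118 = 2·51 + 16, 51 = 3·16 + 3, 16 = 5·3 + 1; back-substituting gives 1 = 81·51 − 35·118, so 51⁻¹ ≡ 81 (mod 118).
Then y ↦ 81(y − 98) is a two-sided inverse to f, so every y ∈ ℤ_{118} has a preimage.
Hence f is surjective.
Since f is surjective, we find f⁻¹(53): we need 51x ≡ 53 − 98 ≡ 73 (mod 118). Using 51⁻¹ = 81: x ≡ 81·73 = 5913 = 50·118 + 13, so x = 13.
Check: f(13) = 51·13 + 98 = 761 = 6·118 + 53 ≡ 53 (mod 118).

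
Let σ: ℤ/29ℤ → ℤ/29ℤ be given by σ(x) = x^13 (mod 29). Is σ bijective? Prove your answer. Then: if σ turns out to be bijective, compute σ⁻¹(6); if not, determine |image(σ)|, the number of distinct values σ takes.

5

Since 29 is prime, the nonzero elements of ℤ/29ℤ form a cyclic group of order 28.
As gcd(13, 28) = 1, raising to the 13th power is a bijection on this group: if x_1^13 ≡ x_2^13 then (x_1x_2^{−1})^13 = 1, and the only element of order dividing gcd(13, 28) = 1 is 1, so x_1 = x_2.
With σ(0) = 0 this makes σ injective on all of ℤ/29ℤ, hence bijective (finite equal-size domain and codomain). In particular σ is bijective.
Since σ is bijective, we find the preimage of 6. The inverse of x ↦ x^13 on (ℤ/29ℤ)^× is x ↦ x^13, because 13·13 = 169 = 6·28 + 1 ≡ 1 (mod 28) and x^{28} = 1 for x ≠ 0 (Fermat). So σ⁻¹(6) = 6^13 mod 29.
Repeated squaring mod 29: 6^1 ≡ 6, 6^2 ≡ 6² = 36 ≡ 7, 6^4 ≡ 7² = 49 ≡ 20, 6^8 ≡ 20² = 400 ≡ 23. Since 13 = 8 + 4 + 1, 6^13 ≡ 23·20·6: 23·20 = 460 ≡ 25, then 25·6 = 150 ≡ 5. So 6^13 ≡ 5 (mod 29).
Hence σ⁻¹(6) = 5.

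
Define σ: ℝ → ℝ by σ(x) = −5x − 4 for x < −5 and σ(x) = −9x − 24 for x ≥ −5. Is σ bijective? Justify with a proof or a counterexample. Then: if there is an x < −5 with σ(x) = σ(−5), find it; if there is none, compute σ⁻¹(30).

Both pieces are strictly decreasing (slopes −5 and −9), so each is injective on its own interval.
The left piece maps (−∞, −5) onto (21, ∞); the right piece maps [−5, ∞) onto (−∞, 21].
Since 21 = 21, the images partition ℝ: σ is injective and surjective, hence bijective.
Because the two images are disjoint, no x < −5 has σ(x) = σ(−5), so we compute σ⁻¹(30): 30 lies in (21, ∞), so solve −5x − 4 = 30: x = (30 + 4)/(−5) = −34/5.

-34/5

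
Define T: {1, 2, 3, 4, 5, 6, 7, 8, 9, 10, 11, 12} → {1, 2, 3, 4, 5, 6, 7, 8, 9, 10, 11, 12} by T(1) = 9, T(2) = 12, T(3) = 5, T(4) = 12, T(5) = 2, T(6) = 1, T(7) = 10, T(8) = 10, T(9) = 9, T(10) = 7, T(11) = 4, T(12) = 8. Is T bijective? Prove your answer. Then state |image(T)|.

9

T(2) = 12 = T(4) with 2 ≠ 4, so T is not injective, hence not bijective.
The image of T is {1, 2, 4, 5, 7, 8, 9, 10, 12}, which has 9 elements.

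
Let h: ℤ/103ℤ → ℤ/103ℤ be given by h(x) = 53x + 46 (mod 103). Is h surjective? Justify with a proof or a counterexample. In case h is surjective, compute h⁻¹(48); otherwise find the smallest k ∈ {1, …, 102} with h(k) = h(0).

70

By definition, h is surjective if every y in the codomain equals h(x) for some x in the domain.
Since gcd(53, 103) = 1, 53 is invertible modulo 103. Euclid's algorithm: 103 = 1·53 + 50, 53 = 1·50 + 3, 50 = 16·3 + 2, 3 = 1·2 + 1; back-substituting gives 1 = 35·53 − 18·103, so 53⁻¹ ≡ 35 (mod 103).
For any y ∈ ℤ/103ℤ, x = 35(y − 46) mod 103 satisfies h(x) = 53·35(y − 46) + 46 ≡ y (since 53·35 ≡ 1 mod 103). So every y has a preimage.
Thus h is surjective.
Since h is surjective, we compute h⁻¹(48): solve 53x + 46 ≡ 48 (mod 103), i.e. 53x ≡ 2 (mod 103).
Multiplying by 53⁻¹ = 35 gives x ≡ 35·2 = 70 ≡ 70 (mod 103).
Check: h(70) = 53·70 + 46 = 3756 = 36·103 + 48 ≡ 48 (mod 103).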